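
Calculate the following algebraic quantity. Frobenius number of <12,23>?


gcd(12,23)=1 => F=ab-a-b=12*23-12-23=276-35=241


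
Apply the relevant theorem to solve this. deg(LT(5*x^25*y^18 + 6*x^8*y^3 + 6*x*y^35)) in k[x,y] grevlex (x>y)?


LT: 5*x^25*y^18
deg_x=25, deg_y=18
Total=25+18=43


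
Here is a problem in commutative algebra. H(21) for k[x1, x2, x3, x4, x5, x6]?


C(d+n-1,n-1)=C(26,5)=65780


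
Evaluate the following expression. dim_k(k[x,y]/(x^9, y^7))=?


Basis: x^i*y^j, i<9, j<7
9*7=63


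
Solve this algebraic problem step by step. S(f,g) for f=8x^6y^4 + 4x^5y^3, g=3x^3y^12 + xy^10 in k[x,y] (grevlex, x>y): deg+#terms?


LT(f)=8x^6y^4, LT(g)=3x^3y^12
lcm(LM)=x^6y^12
S(f,g) (scaled by 24 to clear denominators) = 3y^8*f - 8x^3*g = 12x^5y^11 - 8x^4y^10
2 terms, deg 16.
16+2=18


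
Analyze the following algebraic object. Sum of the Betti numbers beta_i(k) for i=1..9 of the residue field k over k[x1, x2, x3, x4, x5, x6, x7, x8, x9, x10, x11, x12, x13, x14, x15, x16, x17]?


Koszul resolution: beta_i(k)=C(n,i), n=17
C(17,1)=17, C(17,2)=136, C(17,3)=680, C(17,4)=2380, C(17,5)=6188, C(17,6)=12376, C(17,7)=19448, C(17,8)=24310, C(17,9)=24310
Sum=89845


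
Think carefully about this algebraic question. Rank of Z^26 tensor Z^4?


rank(M(x)N) = rank(M)*rank(N)
26*4 = 104


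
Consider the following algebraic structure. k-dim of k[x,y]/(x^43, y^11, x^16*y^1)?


k[x,y]/I, I = (x^43, y^11, x^16*y^1)
Rect: 43x11=473. Corner: (43-16)x(11-1)=270.
dim = 473-270 = 203


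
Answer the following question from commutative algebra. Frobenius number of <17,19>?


gcd(17,19)=1 => F=ab-a-b=17*19-17-19=323-36=287


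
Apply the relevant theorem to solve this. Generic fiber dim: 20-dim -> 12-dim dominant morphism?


dim(fiber)=dim(X)-dim(Y)=20-12=8


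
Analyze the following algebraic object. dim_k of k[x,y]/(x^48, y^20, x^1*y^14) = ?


k[x,y]/I, I = (x^48, y^20, x^1*y^14)
Rect: 48x20=960. Corner: (48-1)x(20-14)=282.
dim = 960-282 = 678


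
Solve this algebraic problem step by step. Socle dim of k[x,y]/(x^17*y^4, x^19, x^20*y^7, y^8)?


Socle = ann(m) = span of standard monomials u with x*u, y*u in I (staircase corners).
Redundant generators: x^20*y^7
Minimal generators: x^19, x^17*y^4, y^8
Corners: x^16y^7, x^18y^3
Socle dim=2


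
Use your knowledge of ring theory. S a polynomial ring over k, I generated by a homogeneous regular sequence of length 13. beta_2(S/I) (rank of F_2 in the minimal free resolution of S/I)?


Regular sequence => Koszul complex is the minimal free resolution.
Syz_1 minimally generated by Koszul relations f_i*e_j - f_j*e_i (i<j): mu(Syz_1) = beta_2 = C(m,2) = m(m-1)/2
m=13
13*12/2 = 78


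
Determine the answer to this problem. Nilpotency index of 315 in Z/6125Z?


315^k mod 6125:
k=1: 315
k=2: 1225
k=3: 0
First zero at k = 3


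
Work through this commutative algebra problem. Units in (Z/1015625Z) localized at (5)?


Local ring = Z/78125Z.
phi(78125) = 5^6*(5-1) = 62500


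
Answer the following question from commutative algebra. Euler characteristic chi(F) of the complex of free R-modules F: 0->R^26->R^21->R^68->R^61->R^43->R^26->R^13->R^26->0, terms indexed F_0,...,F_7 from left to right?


chi = sum (-1)^i * rank:
(-1)^0*26=26
(-1)^1*21=-21
(-1)^2*68=68
(-1)^3*61=-61
(-1)^4*43=43
(-1)^5*26=-26
(-1)^6*13=13
(-1)^7*26=-26
chi=16


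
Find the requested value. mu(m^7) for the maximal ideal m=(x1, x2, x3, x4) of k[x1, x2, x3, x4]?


Graded Nakayama: mu(m^d) = dim_k (m^d/m^(d+1)) = #degree-7 monomials in 4 vars
C(n+d-1,d)=C(10,7)=120


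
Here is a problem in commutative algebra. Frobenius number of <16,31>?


gcd(16,31)=1 => F=ab-a-b=16*31-16-31=496-47=449


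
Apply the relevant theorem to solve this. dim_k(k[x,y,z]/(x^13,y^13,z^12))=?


Basis: x^iy^jz^k, i<13,j<13,k<12
13*13*12=2028


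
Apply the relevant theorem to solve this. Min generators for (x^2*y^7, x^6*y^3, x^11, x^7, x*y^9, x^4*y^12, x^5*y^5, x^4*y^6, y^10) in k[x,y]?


Remove redundant (divisible by others).
x^4*y^12 redundant.
x^11 redundant.
Min: x^7, x^6*y^3, x^5*y^5, x^4*y^6, x^2*y^7, x*y^9, y^10
Count=7


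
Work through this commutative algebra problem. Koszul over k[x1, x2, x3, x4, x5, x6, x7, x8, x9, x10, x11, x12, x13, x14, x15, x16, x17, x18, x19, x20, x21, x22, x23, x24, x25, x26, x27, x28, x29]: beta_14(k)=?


C(n,i)=C(29,14)=77558760


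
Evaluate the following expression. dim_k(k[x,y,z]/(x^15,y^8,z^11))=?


Basis: x^iy^jz^k, i<15,j<8,k<11
15*8*11=1320


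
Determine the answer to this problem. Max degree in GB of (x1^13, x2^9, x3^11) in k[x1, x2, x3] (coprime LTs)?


Pure powers, coprime LTs => already GB.
Degrees: 13, 9, 11
Max=13


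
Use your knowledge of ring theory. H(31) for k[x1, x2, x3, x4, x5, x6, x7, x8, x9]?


C(d+n-1,n-1)=C(39,8)=61523748


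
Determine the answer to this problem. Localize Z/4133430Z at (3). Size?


3-primary part: 4133430=3^10*70
Size=3^10=59049


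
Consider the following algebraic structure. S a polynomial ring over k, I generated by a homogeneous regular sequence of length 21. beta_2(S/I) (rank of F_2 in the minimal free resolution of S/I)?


Regular sequence => Koszul complex is the minimal free resolution.
Syz_1 minimally generated by Koszul relations f_i*e_j - f_j*e_i (i<j): mu(Syz_1) = beta_2 = C(m,2) = m(m-1)/2
m=21
21*20/2 = 210


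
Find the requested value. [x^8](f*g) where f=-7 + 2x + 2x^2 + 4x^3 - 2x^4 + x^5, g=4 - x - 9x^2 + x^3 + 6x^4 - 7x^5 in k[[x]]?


[x^8] = sum a_i*b_j, i+j=8
  4*-7=-28
  -2*6=-12
  1*1=1
Sum=-39


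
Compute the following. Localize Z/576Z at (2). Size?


2-primary part: 576=2^6*9
Size=2^6=64


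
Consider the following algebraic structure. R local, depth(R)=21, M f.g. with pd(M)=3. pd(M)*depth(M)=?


pd+depth=21
depth=21-3=18
pd*depth=3*18=54


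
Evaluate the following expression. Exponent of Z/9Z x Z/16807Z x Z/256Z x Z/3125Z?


Exponent = lcm of the cyclic orders; pairwise coprime => product.
3^2*7^5*2^8*5^5=9*16807*256*3125=121010400000


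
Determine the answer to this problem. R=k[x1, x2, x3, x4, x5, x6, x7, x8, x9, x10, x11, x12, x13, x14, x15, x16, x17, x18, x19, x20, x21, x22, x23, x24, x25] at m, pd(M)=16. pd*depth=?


pd+depth=25
depth=25-16=9
pd*depth=16*9=144


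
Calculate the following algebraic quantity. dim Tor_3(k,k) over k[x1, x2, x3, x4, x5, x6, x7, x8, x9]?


Koszul: C(n,i)=C(9,3)=84


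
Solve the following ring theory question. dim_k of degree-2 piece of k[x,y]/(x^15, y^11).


k[x,y], I = (x^15, y^11), d = 2
Need i < 15 and d-i < 11.
Range: 0 <= i <= 2.
H(2) = 3


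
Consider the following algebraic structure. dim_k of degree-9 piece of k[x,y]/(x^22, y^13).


k[x,y], I = (x^22, y^13), d = 9
Need i < 22 and d-i < 13.
Range: 0 <= i <= 9.
H(9) = 10


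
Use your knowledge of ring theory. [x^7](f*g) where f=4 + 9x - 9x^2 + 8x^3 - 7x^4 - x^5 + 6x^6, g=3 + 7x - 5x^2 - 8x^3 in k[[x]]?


[x^7] = sum a_i*b_j, i+j=7
  -7*-8=56
  -1*-5=5
  6*7=42
Sum=103


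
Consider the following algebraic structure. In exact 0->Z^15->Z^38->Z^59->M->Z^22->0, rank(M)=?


Alt sum=0:
(-1)^0*15 + (-1)^1*38 + (-1)^2*59 + (-1)^3*? + (-1)^4*22=0
rank(M)=58


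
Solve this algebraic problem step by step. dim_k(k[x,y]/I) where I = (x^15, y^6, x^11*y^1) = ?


k[x,y]/I, I = (x^15, y^6, x^11*y^1)
Rect: 15x6=90. Corner: (15-11)x(6-1)=20.
dim = 90-20 = 70


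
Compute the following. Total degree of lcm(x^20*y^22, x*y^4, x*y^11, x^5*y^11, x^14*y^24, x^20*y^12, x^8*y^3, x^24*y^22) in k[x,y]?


lcm = componentwise max:
x: max(20,1,1,5,14,20,8,24)=24
y: max(22,4,11,11,24,12,3,22)=24
Total=24+24=48


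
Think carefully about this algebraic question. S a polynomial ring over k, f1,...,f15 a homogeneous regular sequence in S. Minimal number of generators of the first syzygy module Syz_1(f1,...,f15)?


Regular sequence => Koszul complex is the minimal free resolution.
Syz_1 minimally generated by Koszul relations f_i*e_j - f_j*e_i (i<j): mu(Syz_1) = beta_2 = C(m,2) = m(m-1)/2
m=15
15*14/2 = 105


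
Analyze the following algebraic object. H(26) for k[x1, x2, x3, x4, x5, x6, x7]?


C(d+n-1,n-1)=C(32,6)=906192


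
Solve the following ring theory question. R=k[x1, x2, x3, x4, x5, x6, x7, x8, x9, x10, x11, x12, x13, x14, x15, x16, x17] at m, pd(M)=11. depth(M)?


pd+depth=depth(R)=17
depth=17-11=6


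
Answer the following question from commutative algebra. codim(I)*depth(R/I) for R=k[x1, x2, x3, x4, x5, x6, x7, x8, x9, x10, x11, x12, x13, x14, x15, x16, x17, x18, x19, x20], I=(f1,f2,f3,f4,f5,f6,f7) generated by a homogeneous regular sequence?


codim=7, depth=dim(R/I)=20-7=13
Product=7*13=91


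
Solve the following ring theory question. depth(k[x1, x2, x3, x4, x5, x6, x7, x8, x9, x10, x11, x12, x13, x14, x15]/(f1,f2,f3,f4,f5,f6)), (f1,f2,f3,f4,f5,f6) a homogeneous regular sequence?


depth(R)=15
depth(R/I)=15-6=9


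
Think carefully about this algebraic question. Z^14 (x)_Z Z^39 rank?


rank(M(x)N) = rank(M)*rank(N)
14*39 = 546


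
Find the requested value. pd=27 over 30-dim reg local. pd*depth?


pd+depth=30
depth=30-27=3
pd*depth=27*3=81


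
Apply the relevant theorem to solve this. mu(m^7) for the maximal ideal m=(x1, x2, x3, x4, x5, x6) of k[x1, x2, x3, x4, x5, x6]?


Graded Nakayama: mu(m^d) = dim_k (m^d/m^(d+1)) = #degree-7 monomials in 6 vars
C(n+d-1,d)=C(12,7)=792


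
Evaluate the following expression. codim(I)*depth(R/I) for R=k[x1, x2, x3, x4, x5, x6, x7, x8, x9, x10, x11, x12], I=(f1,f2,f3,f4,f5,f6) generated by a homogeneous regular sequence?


codim=6, depth=dim(R/I)=12-6=6
Product=6*6=36


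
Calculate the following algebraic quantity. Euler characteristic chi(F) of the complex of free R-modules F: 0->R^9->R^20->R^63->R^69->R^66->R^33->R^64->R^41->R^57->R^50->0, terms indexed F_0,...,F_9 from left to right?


chi = sum (-1)^i * rank:
(-1)^0*9=9
(-1)^1*20=-20
(-1)^2*63=63
(-1)^3*69=-69
(-1)^4*66=66
(-1)^5*33=-33
(-1)^6*64=64
(-1)^7*41=-41
(-1)^8*57=57
(-1)^9*50=-50
chi=46


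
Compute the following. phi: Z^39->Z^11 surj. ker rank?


rank(ker) = 39-11 = 28


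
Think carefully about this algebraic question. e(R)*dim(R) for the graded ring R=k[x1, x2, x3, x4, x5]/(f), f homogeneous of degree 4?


e(R)=deg(f)=4, dim(R)=5-1=4
e*dim=4*4=16


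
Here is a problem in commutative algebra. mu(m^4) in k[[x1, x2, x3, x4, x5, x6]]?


C(n+d-1,d)=C(9,4)=126


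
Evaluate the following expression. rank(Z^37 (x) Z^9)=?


rank(M(x)N) = rank(M)*rank(N)
37*9 = 333


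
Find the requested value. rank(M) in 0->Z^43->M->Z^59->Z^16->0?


Alt sum=0:
(-1)^0*43 + (-1)^1*? + (-1)^2*59 + (-1)^3*16=0
rank(M)=86


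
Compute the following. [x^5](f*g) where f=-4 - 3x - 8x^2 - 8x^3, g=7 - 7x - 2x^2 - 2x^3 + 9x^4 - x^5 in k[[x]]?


[x^5] = sum a_i*b_j, i+j=5
  -4*-1=4
  -3*9=-27
  -8*-2=16
  -8*-2=16
Sum=9


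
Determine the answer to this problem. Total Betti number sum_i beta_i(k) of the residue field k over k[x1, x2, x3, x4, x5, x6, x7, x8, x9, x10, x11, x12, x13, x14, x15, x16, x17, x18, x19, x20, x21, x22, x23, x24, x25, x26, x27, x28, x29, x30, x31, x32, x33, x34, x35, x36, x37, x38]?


Koszul resolution: beta_i(k)=C(n,i), n=38
sum_i C(38,i) = 2^38 = 274877906944


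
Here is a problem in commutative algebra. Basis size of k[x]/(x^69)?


Basis: 1,x,...,x^68
dim=69


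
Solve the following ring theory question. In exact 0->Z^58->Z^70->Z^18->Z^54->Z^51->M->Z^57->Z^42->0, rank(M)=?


Alt sum=0:
(-1)^0*58 + (-1)^1*70 + (-1)^2*18 + (-1)^3*54 + (-1)^4*51 + (-1)^5*? + (-1)^6*57 + (-1)^7*42=0
rank(M)=18


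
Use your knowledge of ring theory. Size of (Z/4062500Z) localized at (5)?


5-primary part: 4062500=5^7*52
Size=5^7=78125


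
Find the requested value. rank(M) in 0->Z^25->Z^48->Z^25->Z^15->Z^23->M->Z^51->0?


Alt sum=0:
(-1)^0*25 + (-1)^1*48 + (-1)^2*25 + (-1)^3*15 + (-1)^4*23 + (-1)^5*? + (-1)^6*51=0
rank(M)=61


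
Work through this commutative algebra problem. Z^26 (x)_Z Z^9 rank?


rank(M(x)N) = rank(M)*rank(N)
26*9 = 234


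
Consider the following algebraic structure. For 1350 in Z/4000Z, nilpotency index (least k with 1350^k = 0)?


1350^k mod 4000:
k=1: 1350
k=2: 2500
k=3: 3000
k=4: 2000
k=5: 0
First zero at k = 5


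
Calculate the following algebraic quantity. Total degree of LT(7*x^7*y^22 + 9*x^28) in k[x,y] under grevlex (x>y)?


LT: 7*x^7*y^22
deg_x=7, deg_y=22
Total=7+22=29


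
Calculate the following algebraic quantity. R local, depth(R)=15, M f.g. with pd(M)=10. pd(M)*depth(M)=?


pd+depth=15
depth=15-10=5
pd*depth=10*5=50


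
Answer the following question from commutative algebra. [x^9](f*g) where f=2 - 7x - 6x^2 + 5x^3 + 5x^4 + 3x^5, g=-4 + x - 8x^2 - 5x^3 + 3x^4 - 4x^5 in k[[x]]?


[x^9] = sum a_i*b_j, i+j=9
  5*-4=-20
  3*3=9
Sum=-11


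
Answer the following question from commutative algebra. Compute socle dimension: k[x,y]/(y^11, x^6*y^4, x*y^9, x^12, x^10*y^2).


Socle = ann(m) = span of standard monomials u with x*u, y*u in I (staircase corners).
Minimal generators: x^12, x^10*y^2, x^6*y^4, x*y^9, y^11
Corners: y^10, x^5y^8, x^9y^3, x^11y
Socle dim=4


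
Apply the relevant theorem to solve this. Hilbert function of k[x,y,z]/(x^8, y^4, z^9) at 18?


Need i<8, j<4, k<9 with i+j+k=18.
For each i, j ranges over max(0,18-i-8)..min(3,18-i):
  i=0: j in [10,3] -> 0
  i=1: j in [9,3] -> 0
  i=2: j in [8,3] -> 0
  i=3: j in [7,3] -> 0
  i=4: j in [6,3] -> 0
  i=5: j in [5,3] -> 0
  i=6: j in [4,3] -> 0
  i=7: j in [3,3] -> 1
H(18) = 0+0+0+0+0+0+0+1 = 1


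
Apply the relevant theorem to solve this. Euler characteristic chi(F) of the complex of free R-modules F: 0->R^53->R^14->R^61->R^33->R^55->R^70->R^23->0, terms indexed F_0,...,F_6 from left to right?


chi = sum (-1)^i * rank:
(-1)^0*53=53
(-1)^1*14=-14
(-1)^2*61=61
(-1)^3*33=-33
(-1)^4*55=55
(-1)^5*70=-70
(-1)^6*23=23
chi=75


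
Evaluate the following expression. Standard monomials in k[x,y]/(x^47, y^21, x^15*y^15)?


k[x,y]/I, I = (x^47, y^21, x^15*y^15)
Rect: 47x21=987. Corner: (47-15)x(21-15)=192.
dim = 987-192 = 795


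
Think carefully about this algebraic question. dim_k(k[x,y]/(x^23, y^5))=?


Basis: x^i*y^j, i<23, j<5
23*5=115


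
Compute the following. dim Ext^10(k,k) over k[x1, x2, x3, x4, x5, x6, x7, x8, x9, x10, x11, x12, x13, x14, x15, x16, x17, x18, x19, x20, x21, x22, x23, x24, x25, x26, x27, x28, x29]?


C(n,i)=C(29,10)=20030010


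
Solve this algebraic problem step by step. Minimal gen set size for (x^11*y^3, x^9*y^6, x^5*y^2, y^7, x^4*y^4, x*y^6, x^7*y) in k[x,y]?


Remove redundant (divisible by others).
x^11*y^3 redundant.
x^9*y^6 redundant.
Min: x^7*y, x^5*y^2, x^4*y^4, x*y^6, y^7
Count=5


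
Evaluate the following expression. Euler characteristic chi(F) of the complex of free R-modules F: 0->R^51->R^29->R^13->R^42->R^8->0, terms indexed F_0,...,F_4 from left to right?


chi = sum (-1)^i * rank:
(-1)^0*51=51
(-1)^1*29=-29
(-1)^2*13=13
(-1)^3*42=-42
(-1)^4*8=8
chi=1


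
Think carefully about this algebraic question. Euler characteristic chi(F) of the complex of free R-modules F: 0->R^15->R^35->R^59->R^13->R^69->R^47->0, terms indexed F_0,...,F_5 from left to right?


chi = sum (-1)^i * rank:
(-1)^0*15=15
(-1)^1*35=-35
(-1)^2*59=59
(-1)^3*13=-13
(-1)^4*69=69
(-1)^5*47=-47
chi=48


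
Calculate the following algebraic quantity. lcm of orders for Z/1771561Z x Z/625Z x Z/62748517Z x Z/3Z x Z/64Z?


Exponent = lcm of the cyclic orders; pairwise coprime => product.
11^6*5^4*13^7*3^1*2^6=1771561*625*62748517*3*64=13339539063004440000


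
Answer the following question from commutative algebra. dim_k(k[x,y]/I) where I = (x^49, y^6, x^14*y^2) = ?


k[x,y]/I, I = (x^49, y^6, x^14*y^2)
Rect: 49x6=294. Corner: (49-14)x(6-2)=140.
dim = 294-140 = 154


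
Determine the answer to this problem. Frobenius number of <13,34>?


gcd(13,34)=1 => F=ab-a-b=13*34-13-34=442-47=395


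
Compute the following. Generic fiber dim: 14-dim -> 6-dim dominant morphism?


dim(fiber)=dim(X)-dim(Y)=14-6=8


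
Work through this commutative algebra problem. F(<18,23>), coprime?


gcd(18,23)=1 => F=ab-a-b=18*23-18-23=414-41=373


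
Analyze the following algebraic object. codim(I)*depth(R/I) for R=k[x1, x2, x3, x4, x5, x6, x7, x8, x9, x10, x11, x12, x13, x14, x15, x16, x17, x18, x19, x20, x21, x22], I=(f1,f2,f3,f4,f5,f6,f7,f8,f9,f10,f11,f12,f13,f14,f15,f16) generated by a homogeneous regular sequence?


codim=16, depth=dim(R/I)=22-16=6
Product=16*6=96


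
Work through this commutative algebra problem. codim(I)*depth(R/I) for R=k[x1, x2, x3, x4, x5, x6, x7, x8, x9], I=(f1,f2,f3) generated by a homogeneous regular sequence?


codim=3, depth=dim(R/I)=9-3=6
Product=3*6=18


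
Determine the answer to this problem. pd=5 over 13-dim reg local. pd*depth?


pd+depth=13
depth=13-5=8
pd*depth=5*8=40


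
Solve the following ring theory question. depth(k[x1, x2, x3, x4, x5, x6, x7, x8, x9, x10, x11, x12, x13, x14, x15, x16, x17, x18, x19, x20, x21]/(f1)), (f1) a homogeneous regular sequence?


depth(R)=21
depth(R/I)=21-1=20


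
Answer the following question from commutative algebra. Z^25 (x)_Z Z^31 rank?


rank(M(x)N) = rank(M)*rank(N)
25*31 = 775


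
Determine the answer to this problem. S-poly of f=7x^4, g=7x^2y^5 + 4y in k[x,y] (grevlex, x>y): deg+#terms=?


LT(f)=7x^4, LT(g)=7x^2y^5
lcm(LM)=x^4y^5
S(f,g) (scaled by 49 to clear denominators) = 7y^5*f - 7x^2*g = -28x^2y
1 terms, deg 3.
3+1=4


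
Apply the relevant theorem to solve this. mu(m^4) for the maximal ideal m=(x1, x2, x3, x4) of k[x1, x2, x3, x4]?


Graded Nakayama: mu(m^d) = dim_k (m^d/m^(d+1)) = #degree-4 monomials in 4 vars
C(n+d-1,d)=C(7,4)=35


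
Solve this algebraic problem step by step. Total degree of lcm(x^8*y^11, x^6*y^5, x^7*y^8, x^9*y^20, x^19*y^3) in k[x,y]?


lcm = componentwise max:
x: max(8,6,7,9,19)=19
y: max(11,5,8,20,3)=20
Total=19+20=39


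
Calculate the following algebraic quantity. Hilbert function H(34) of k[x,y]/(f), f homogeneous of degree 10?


H(t)=d for t>=d-1.
d=10, t=34
H(34)=10


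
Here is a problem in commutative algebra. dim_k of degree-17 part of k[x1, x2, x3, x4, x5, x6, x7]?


C(d+n-1,n-1)=C(23,6)=100947


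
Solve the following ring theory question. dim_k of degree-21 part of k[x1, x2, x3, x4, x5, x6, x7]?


C(d+n-1,n-1)=C(27,6)=296010


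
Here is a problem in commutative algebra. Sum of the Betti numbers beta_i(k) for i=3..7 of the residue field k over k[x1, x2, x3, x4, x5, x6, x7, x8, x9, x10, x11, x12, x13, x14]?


Koszul resolution: beta_i(k)=C(n,i), n=14
C(14,3)=364, C(14,4)=1001, C(14,5)=2002, C(14,6)=3003, C(14,7)=3432
Sum=9802


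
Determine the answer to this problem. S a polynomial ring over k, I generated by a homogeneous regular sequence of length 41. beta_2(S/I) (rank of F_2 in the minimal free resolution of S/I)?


Regular sequence => Koszul complex is the minimal free resolution.
Syz_1 minimally generated by Koszul relations f_i*e_j - f_j*e_i (i<j): mu(Syz_1) = beta_2 = C(m,2) = m(m-1)/2
m=41
41*40/2 = 820


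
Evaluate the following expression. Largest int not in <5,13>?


gcd(5,13)=1 => F=ab-a-b=5*13-5-13=65-18=47


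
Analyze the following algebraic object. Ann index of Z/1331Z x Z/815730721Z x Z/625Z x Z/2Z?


Exponent = lcm of the cyclic orders; pairwise coprime => product.
11^3*13^8*5^4*2^1=1331*815730721*625*2=1357171987063750


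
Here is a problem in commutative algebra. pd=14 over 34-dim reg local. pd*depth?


pd+depth=34
depth=34-14=20
pd*depth=14*20=280


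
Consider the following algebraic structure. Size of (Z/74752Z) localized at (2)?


2-primary part: 74752=2^10*73
Size=2^10=1024


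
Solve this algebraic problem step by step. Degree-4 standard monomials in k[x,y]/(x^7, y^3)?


k[x,y], I = (x^7, y^3), d = 4
Need i < 7 and d-i < 3.
Range: 2 <= i <= 4.
H(4) = 3


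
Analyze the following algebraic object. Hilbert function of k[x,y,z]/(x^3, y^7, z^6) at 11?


Need i<3, j<7, k<6 with i+j+k=11.
For each i, j ranges over max(0,11-i-5)..min(6,11-i):
  i=0: j in [6,6] -> 1
  i=1: j in [5,6] -> 2
  i=2: j in [4,6] -> 3
H(11) = 1+2+3 = 6


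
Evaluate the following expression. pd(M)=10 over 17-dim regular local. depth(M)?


pd+depth=depth(R)=17
depth=17-10=7


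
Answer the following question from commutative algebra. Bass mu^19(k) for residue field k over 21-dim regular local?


C(n,i)=C(21,19)=210


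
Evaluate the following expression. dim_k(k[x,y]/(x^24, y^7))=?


Basis: x^i*y^j, i<24, j<7
24*7=168


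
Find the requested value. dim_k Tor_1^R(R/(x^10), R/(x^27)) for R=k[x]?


Tor_1(R/I,R/J)=(I cap J)/IJ=(x^27)/(x^37)
dim=37-27=min(10,27)=10


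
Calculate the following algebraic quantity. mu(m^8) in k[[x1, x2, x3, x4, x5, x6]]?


C(n+d-1,d)=C(13,8)=1287


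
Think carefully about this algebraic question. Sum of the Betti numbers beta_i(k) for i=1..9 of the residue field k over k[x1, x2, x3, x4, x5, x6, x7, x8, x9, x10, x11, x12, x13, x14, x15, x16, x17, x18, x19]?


Koszul resolution: beta_i(k)=C(n,i), n=19
C(19,1)=19, C(19,2)=171, C(19,3)=969, C(19,4)=3876, C(19,5)=11628, C(19,6)=27132, C(19,7)=50388, C(19,8)=75582, C(19,9)=92378
Sum=262143


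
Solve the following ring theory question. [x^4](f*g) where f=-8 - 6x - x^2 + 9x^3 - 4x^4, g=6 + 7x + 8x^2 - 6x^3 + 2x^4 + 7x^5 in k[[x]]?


[x^4] = sum a_i*b_j, i+j=4
  -8*2=-16
  -6*-6=36
  -1*8=-8
  9*7=63
  -4*6=-24
Sum=51


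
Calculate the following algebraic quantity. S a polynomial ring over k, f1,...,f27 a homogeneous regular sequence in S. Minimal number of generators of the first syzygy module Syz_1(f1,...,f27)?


Regular sequence => Koszul complex is the minimal free resolution.
Syz_1 minimally generated by Koszul relations f_i*e_j - f_j*e_i (i<j): mu(Syz_1) = beta_2 = C(m,2) = m(m-1)/2
m=27
27*26/2 = 351


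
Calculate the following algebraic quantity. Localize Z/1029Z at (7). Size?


7-primary part: 1029=7^3*3
Size=7^3=343


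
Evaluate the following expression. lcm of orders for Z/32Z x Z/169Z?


Exponent = lcm of the cyclic orders; pairwise coprime => product.
2^5*13^2=32*169=5408


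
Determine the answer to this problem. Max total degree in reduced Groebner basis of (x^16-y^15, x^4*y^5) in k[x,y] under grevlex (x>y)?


LT(f1)=x^16, LT(f2)=x^4y^5, lcm=x^16y^5
S(f1,f2) = y^5*f1 - x^12*f2 = -y^20
Reduced GB = {f1, f2, y^20}; degrees 16, 9, 20
Max = 20


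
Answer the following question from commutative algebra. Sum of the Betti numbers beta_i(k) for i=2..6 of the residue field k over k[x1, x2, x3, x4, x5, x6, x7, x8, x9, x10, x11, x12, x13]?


Koszul resolution: beta_i(k)=C(n,i), n=13
C(13,2)=78, C(13,3)=286, C(13,4)=715, C(13,5)=1287, C(13,6)=1716
Sum=4082


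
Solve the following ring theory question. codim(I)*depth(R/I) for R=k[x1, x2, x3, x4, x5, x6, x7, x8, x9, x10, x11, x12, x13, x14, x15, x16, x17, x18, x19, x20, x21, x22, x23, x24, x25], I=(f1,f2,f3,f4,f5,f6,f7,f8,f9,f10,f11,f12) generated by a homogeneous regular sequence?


codim=12, depth=dim(R/I)=25-12=13
Product=12*13=156


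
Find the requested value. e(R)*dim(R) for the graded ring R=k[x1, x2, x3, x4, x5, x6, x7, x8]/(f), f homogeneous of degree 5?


e(R)=deg(f)=5, dim(R)=8-1=7
e*dim=5*7=35


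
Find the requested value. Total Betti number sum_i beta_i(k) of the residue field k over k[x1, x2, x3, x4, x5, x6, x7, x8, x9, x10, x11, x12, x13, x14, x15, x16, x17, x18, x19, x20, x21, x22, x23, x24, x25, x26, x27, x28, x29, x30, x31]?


Koszul resolution: beta_i(k)=C(n,i), n=31
sum_i C(31,i) = 2^31 = 2147483648


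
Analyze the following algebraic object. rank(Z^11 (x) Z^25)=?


rank(M(x)N) = rank(M)*rank(N)
11*25 = 275


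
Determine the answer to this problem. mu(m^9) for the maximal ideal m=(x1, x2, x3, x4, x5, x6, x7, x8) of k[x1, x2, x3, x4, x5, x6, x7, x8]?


Graded Nakayama: mu(m^d) = dim_k (m^d/m^(d+1)) = #degree-9 monomials in 8 vars
C(n+d-1,d)=C(16,9)=11440


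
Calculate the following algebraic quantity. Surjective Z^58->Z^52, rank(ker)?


rank(ker) = 58-52 = 6


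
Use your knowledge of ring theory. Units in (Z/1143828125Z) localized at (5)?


Local ring = Z/78125Z.
phi(78125) = 5^6*(5-1) = 62500


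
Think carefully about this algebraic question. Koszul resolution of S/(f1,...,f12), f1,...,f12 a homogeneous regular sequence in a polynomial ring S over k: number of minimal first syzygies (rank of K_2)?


Regular sequence => Koszul complex is the minimal free resolution.
Syz_1 minimally generated by Koszul relations f_i*e_j - f_j*e_i (i<j): mu(Syz_1) = beta_2 = C(m,2) = m(m-1)/2
m=12
12*11/2 = 66


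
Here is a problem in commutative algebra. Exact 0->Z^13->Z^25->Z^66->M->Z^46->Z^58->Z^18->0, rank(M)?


Alt sum=0:
(-1)^0*13 + (-1)^1*25 + (-1)^2*66 + (-1)^3*? + (-1)^4*46 + (-1)^5*58 + (-1)^6*18=0
rank(M)=60


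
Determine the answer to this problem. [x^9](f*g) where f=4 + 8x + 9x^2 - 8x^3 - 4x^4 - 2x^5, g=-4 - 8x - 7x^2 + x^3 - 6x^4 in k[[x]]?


[x^9] = sum a_i*b_j, i+j=9
  -2*-6=12
Sum=12


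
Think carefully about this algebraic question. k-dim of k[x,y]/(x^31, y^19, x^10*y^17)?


k[x,y]/I, I = (x^31, y^19, x^10*y^17)
Rect: 31x19=589. Corner: (31-10)x(19-17)=42.
dim = 589-42 = 547


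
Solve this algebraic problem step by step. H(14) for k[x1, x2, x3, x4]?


C(d+n-1,n-1)=C(17,3)=680


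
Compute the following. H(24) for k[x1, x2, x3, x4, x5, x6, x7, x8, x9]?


C(d+n-1,n-1)=C(32,8)=10518300


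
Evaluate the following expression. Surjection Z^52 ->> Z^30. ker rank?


rank(ker) = 52-30 = 22


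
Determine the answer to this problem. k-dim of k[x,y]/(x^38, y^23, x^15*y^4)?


k[x,y]/I, I = (x^38, y^23, x^15*y^4)
Rect: 38x23=874. Corner: (38-15)x(23-4)=437.
dim = 874-437 = 437


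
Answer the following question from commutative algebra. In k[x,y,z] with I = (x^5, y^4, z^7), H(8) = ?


Need i<5, j<4, k<7 with i+j+k=8.
For each i, j ranges over max(0,8-i-6)..min(3,8-i):
  i=0: j in [2,3] -> 2
  i=1: j in [1,3] -> 3
  i=2: j in [0,3] -> 4
  i=3: j in [0,3] -> 4
  i=4: j in [0,3] -> 4
H(8) = 2+3+4+4+4 = 17


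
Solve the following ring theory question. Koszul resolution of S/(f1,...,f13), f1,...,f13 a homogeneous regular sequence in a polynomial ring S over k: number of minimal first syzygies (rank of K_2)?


Regular sequence => Koszul complex is the minimal free resolution.
Syz_1 minimally generated by Koszul relations f_i*e_j - f_j*e_i (i<j): mu(Syz_1) = beta_2 = C(m,2) = m(m-1)/2
m=13
13*12/2 = 78


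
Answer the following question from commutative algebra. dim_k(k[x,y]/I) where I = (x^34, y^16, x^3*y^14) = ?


k[x,y]/I, I = (x^34, y^16, x^3*y^14)
Rect: 34x16=544. Corner: (34-3)x(16-14)=62.
dim = 544-62 = 482


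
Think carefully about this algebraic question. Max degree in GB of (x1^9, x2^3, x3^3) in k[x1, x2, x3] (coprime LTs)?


Pure powers, coprime LTs => already GB.
Degrees: 9, 3, 3
Max=9


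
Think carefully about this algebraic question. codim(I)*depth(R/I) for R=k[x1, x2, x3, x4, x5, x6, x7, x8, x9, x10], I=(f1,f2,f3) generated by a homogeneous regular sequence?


codim=3, depth=dim(R/I)=10-3=7
Product=3*7=21


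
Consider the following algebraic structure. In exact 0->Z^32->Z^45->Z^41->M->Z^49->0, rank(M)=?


Alt sum=0:
(-1)^0*32 + (-1)^1*45 + (-1)^2*41 + (-1)^3*? + (-1)^4*49=0
rank(M)=77


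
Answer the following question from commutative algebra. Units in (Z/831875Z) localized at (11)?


Local ring = Z/1331Z.
phi(1331) = 11^2*(11-1) = 1210


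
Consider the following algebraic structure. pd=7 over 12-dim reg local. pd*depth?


pd+depth=12
depth=12-7=5
pd*depth=7*5=35


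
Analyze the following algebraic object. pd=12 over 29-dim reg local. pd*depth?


pd+depth=29
depth=29-12=17
pd*depth=12*17=204


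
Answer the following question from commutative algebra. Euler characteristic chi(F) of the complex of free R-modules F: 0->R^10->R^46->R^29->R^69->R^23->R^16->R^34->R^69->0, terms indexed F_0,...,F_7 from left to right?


chi = sum (-1)^i * rank:
(-1)^0*10=10
(-1)^1*46=-46
(-1)^2*29=29
(-1)^3*69=-69
(-1)^4*23=23
(-1)^5*16=-16
(-1)^6*34=34
(-1)^7*69=-69
chi=-104


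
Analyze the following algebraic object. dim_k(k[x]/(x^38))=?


Basis: 1,x,...,x^37
dim=38


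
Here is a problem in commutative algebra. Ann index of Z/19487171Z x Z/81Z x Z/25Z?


Exponent = lcm of the cyclic orders; pairwise coprime => product.
11^7*3^4*5^2=19487171*81*25=39461521275


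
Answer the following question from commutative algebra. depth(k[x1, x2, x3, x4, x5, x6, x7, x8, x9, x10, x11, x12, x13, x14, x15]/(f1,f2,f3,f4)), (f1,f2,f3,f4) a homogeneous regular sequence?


depth(R)=15
depth(R/I)=15-4=11


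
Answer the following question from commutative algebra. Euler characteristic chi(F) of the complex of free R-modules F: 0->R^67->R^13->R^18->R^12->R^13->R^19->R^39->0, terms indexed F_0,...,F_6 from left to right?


chi = sum (-1)^i * rank:
(-1)^0*67=67
(-1)^1*13=-13
(-1)^2*18=18
(-1)^3*12=-12
(-1)^4*13=13
(-1)^5*19=-19
(-1)^6*39=39
chi=93


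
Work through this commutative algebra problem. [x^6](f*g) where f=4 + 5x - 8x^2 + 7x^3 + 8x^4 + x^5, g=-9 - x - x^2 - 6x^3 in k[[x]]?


[x^6] = sum a_i*b_j, i+j=6
  7*-6=-42
  8*-1=-8
  1*-1=-1
Sum=-51


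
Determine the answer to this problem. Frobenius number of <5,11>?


gcd(5,11)=1 => F=ab-a-b=5*11-5-11=55-16=39


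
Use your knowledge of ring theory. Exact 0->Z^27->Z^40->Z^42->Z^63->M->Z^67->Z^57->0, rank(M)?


Alt sum=0:
(-1)^0*27 + (-1)^1*40 + (-1)^2*42 + (-1)^3*63 + (-1)^4*? + (-1)^5*67 + (-1)^6*57=0
rank(M)=44


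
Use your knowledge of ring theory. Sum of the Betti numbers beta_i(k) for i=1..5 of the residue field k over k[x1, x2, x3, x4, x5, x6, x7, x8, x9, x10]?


Koszul resolution: beta_i(k)=C(n,i), n=10
C(10,1)=10, C(10,2)=45, C(10,3)=120, C(10,4)=210, C(10,5)=252
Sum=637


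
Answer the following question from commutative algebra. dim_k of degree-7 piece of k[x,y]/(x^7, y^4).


k[x,y], I = (x^7, y^4), d = 7
Need i < 7 and d-i < 4.
Range: 4 <= i <= 6.
H(7) = 3


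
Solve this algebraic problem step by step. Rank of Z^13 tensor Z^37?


rank(M(x)N) = rank(M)*rank(N)
13*37 = 481


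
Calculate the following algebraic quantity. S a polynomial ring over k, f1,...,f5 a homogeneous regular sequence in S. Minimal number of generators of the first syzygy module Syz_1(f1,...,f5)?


Regular sequence => Koszul complex is the minimal free resolution.
Syz_1 minimally generated by Koszul relations f_i*e_j - f_j*e_i (i<j): mu(Syz_1) = beta_2 = C(m,2) = m(m-1)/2
m=5
5*4/2 = 10


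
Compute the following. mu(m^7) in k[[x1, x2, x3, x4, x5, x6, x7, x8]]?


C(n+d-1,d)=C(14,7)=3432


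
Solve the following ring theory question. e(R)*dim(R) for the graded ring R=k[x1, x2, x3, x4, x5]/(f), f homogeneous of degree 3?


e(R)=deg(f)=3, dim(R)=5-1=4
e*dim=3*4=12


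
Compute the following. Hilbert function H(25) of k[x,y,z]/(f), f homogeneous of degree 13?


C(27,2)-C(14,2)=351-91=260


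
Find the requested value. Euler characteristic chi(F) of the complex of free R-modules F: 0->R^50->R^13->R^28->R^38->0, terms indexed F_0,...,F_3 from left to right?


chi = sum (-1)^i * rank:
(-1)^0*50=50
(-1)^1*13=-13
(-1)^2*28=28
(-1)^3*38=-38
chi=27


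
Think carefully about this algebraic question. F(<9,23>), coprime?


gcd(9,23)=1 => F=ab-a-b=9*23-9-23=207-32=175


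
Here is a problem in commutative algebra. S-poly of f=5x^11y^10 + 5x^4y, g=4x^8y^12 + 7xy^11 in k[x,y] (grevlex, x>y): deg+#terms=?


LT(f)=5x^11y^10, LT(g)=4x^8y^12
lcm(LM)=x^11y^12
S(f,g) (scaled by 20 to clear denominators) = 4y^2*f - 5x^3*g = -35x^4y^11 + 20x^4y^3
2 terms, deg 15.
15+2=17


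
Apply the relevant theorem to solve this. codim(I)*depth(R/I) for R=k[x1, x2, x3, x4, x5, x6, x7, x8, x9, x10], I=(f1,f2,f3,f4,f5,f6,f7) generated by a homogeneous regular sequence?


codim=7, depth=dim(R/I)=10-7=3
Product=7*3=21


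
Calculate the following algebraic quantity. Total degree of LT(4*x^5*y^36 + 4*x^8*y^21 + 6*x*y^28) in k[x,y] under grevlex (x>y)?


LT: 4*x^5*y^36
deg_x=5, deg_y=36
Total=5+36=41


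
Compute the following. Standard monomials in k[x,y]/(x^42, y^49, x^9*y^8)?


k[x,y]/I, I = (x^42, y^49, x^9*y^8)
Rect: 42x49=2058. Corner: (42-9)x(49-8)=1353.
dim = 2058-1353 = 705


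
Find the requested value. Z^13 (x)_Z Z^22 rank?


rank(M(x)N) = rank(M)*rank(N)
13*22 = 286


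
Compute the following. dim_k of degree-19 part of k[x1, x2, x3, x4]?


C(d+n-1,n-1)=C(22,3)=1540


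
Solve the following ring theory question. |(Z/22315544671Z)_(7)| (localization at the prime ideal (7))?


7-primary part: 22315544671=7^10*79
Size=7^10=282475249


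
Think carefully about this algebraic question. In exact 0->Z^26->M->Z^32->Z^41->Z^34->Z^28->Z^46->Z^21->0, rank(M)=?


Alt sum=0:
(-1)^0*26 + (-1)^1*? + (-1)^2*32 + (-1)^3*41 + (-1)^4*34 + (-1)^5*28 + (-1)^6*46 + (-1)^7*21=0
rank(M)=48


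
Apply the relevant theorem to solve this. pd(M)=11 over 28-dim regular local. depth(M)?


pd+depth=depth(R)=28
depth=28-11=17


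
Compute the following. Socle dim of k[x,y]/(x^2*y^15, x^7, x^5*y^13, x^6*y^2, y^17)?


Socle = ann(m) = span of standard monomials u with x*u, y*u in I (staircase corners).
Minimal generators: x^7, x^6*y^2, x^5*y^13, x^2*y^15, y^17
Corners: xy^16, x^4y^14, x^5y^12, x^6y
Socle dim=4


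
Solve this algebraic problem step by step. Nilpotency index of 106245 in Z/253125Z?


106245^k mod 253125:
k=1: 106245
k=2: 143775
k=3: 40500
k=4: 50625
k=5: 0
First zero at k = 5


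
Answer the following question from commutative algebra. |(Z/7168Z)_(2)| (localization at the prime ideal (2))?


2-primary part: 7168=2^10*7
Size=2^10=1024


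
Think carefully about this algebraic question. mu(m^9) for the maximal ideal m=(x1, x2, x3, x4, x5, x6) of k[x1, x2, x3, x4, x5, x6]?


Graded Nakayama: mu(m^d) = dim_k (m^d/m^(d+1)) = #degree-9 monomials in 6 vars
C(n+d-1,d)=C(14,9)=2002


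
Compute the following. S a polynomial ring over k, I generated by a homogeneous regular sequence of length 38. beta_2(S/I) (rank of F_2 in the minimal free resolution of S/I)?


Regular sequence => Koszul complex is the minimal free resolution.
Syz_1 minimally generated by Koszul relations f_i*e_j - f_j*e_i (i<j): mu(Syz_1) = beta_2 = C(m,2) = m(m-1)/2
m=38
38*37/2 = 703


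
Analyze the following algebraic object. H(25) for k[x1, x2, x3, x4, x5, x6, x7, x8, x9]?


C(d+n-1,n-1)=C(33,8)=13884156


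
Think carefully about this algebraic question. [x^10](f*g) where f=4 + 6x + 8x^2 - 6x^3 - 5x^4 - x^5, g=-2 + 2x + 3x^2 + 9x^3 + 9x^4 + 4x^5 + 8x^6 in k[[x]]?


[x^10] = sum a_i*b_j, i+j=10
  -5*8=-40
  -1*4=-4
Sum=-44


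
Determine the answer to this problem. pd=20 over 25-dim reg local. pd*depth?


pd+depth=25
depth=25-20=5
pd*depth=20*5=100


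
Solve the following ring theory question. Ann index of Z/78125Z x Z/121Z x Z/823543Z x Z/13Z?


Exponent = lcm of the cyclic orders; pairwise coprime => product.
5^7*11^2*7^7*13^1=78125*121*823543*13=101205713984375


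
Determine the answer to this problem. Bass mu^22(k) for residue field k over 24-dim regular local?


C(n,i)=C(24,22)=276


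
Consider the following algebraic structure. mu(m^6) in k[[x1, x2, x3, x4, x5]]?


C(n+d-1,d)=C(10,6)=210


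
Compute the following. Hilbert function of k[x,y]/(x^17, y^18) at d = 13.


k[x,y], I = (x^17, y^18), d = 13
Need i < 17 and d-i < 18.
Range: 0 <= i <= 13.
H(13) = 14


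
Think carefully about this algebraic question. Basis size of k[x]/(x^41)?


Basis: 1,x,...,x^40
dim=41


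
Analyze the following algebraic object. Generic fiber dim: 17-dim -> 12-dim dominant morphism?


dim(fiber)=dim(X)-dim(Y)=17-12=5


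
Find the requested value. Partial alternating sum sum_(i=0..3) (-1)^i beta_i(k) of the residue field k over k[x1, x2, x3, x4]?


Koszul resolution: beta_i(k)=C(n,i), n=4
sum_(i=0..p) (-1)^i C(n,i) = (-1)^p C(n-1,p)
(-1)^3*C(3,3) = (-1)^3*1 = -1


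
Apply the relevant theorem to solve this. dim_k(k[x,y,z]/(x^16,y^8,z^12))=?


Basis: x^iy^jz^k, i<16,j<8,k<12
16*8*12=1536


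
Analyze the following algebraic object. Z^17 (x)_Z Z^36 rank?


rank(M(x)N) = rank(M)*rank(N)
17*36 = 612


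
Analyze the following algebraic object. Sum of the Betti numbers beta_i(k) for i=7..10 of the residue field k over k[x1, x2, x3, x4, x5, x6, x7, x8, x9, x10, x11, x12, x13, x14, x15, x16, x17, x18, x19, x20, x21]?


Koszul resolution: beta_i(k)=C(n,i), n=21
C(21,7)=116280, C(21,8)=203490, C(21,9)=293930, C(21,10)=352716
Sum=966416


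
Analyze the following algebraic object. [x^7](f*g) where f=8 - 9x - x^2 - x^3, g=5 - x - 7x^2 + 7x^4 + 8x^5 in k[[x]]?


[x^7] = sum a_i*b_j, i+j=7
  -1*8=-8
  -1*7=-7
Sum=-15


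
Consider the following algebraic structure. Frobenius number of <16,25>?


gcd(16,25)=1 => F=ab-a-b=16*25-16-25=400-41=359


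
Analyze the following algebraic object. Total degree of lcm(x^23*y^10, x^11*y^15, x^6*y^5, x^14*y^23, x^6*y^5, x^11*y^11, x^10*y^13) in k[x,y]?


lcm = componentwise max:
x: max(23,11,6,14,6,11,10)=23
y: max(10,15,5,23,5,11,13)=23
Total=23+23=46


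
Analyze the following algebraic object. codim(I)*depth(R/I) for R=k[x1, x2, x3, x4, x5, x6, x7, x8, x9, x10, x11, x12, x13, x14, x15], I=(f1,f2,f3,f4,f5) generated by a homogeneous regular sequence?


codim=5, depth=dim(R/I)=15-5=10
Product=5*10=50


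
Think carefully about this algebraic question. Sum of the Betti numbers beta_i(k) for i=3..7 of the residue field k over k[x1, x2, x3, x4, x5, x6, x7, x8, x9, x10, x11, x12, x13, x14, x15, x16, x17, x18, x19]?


Koszul resolution: beta_i(k)=C(n,i), n=19
C(19,3)=969, C(19,4)=3876, C(19,5)=11628, C(19,6)=27132, C(19,7)=50388
Sum=93993


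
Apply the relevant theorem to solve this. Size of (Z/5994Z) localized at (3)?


3-primary part: 5994=3^4*74
Size=3^4=81


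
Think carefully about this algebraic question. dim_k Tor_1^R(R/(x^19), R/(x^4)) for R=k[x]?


Tor_1(R/I,R/J)=(I cap J)/IJ=(x^19)/(x^23)
dim=23-19=min(19,4)=4


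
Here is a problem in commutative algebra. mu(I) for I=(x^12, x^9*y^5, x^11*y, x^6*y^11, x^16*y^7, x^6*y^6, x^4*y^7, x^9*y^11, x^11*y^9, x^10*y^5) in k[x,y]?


Remove redundant (divisible by others).
x^10*y^5 redundant.
x^16*y^7 redundant.
x^9*y^11 redundant.
x^11*y^9 redundant.
x^6*y^11 redundant.
Min: x^12, x^11*y, x^9*y^5, x^6*y^6, x^4*y^7
Count=5


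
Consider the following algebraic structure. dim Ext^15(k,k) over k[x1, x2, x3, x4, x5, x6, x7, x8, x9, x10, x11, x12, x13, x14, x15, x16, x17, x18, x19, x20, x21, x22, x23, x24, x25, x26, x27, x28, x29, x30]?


C(n,i)=C(30,15)=155117520


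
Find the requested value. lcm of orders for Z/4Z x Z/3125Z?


Exponent = lcm of the cyclic orders; pairwise coprime => product.
2^2*5^5=4*3125=12500


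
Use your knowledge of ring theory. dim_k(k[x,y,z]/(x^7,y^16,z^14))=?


Basis: x^iy^jz^k, i<7,j<16,k<14
7*16*14=1568


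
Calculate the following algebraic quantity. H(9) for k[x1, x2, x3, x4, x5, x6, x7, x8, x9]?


C(d+n-1,n-1)=C(17,8)=24310


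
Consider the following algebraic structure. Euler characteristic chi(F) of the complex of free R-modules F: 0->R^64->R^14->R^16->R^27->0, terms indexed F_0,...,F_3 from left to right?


chi = sum (-1)^i * rank:
(-1)^0*64=64
(-1)^1*14=-14
(-1)^2*16=16
(-1)^3*27=-27
chi=39


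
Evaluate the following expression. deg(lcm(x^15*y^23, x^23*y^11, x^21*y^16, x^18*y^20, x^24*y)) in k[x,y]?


lcm = componentwise max:
x: max(15,23,21,18,24)=24
y: max(23,11,16,20,1)=23
Total=24+23=47
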